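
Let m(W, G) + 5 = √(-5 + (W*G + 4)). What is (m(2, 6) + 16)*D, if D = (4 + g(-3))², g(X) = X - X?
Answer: 176 + 16*√11 ≈ 229.07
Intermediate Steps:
m(W, G) = -5 + √(-1 + G*W) (m(W, G) = -5 + √(-5 + (W*G + 4)) = -5 + √(-5 + (G*W + 4)) = -5 + √(-5 + (4 + G*W)) = -5 + √(-1 + G*W))
g(X) = 0
D = 16 (D = (4 + 0)² = 4² = 16)
(m(2, 6) + 16)*D = ((-5 + √(-1 + 6*2)) + 16)*16 = ((-5 + √(-1 + 12)) + 16)*16 = ((-5 + √11) + 16)*16 = (11 + √11)*16 = 176 + 16*√11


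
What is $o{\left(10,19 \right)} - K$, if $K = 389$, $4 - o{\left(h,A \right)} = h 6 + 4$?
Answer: $-449$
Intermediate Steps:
$o{\left(h,A \right)} = - 6 h$ ($o{\left(h,A \right)} = 4 - \left(h 6 + 4\right) = 4 - \left(6 h + 4\right) = 4 - \left(4 + 6 h\right) = - 6 h$)
$o{\left(10,19 \right)} - K = \left(-6\right) 10 - 389 = -60 - 389 = -449$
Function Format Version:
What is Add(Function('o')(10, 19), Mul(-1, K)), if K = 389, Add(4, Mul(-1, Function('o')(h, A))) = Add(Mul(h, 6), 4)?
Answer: -449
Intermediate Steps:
Function('o')(h, A) = Mul(-6, h) (Function('o')(h, A) = Add(4, Mul(-1, Add(Mul(h, 6), 4))) = Add(4, Mul(-1, Add(Mul(6, h), 4))) = Add(4, Mul(-1, Add(4, Mul(6, h)))) = Add(4, Add(-4, Mul(-6, h))) = Mul(-6, h))
Add(Function('o')(10, 19), Mul(-1, K)) = Add(Mul(-6, 10), Mul(-1, 389)) = Add(-60, -389) = -449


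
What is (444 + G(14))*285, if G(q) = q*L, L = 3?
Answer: 138510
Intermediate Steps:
G(q) = 3*q (G(q) = q*3 = 3*q)
(444 + G(14))*285 = (444 + 3*14)*285 = (444 + 42)*285 = 486*285 = 138510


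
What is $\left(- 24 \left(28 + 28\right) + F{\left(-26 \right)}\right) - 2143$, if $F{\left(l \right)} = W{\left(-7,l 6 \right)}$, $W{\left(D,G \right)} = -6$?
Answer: $-3493$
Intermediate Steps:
$F{\left(l \right)} = -6$
$\left(- 24 \left(28 + 28\right) + F{\left(-26 \right)}\right) - 2143 = \left(- 24 \left(28 + 28\right) - 6\right) - 2143 = \left(\left(-24\right) 56 - 6\right) - 2143 = \left(-1344 - 6\right) - 2143 = -1350 - 2143 = -3493$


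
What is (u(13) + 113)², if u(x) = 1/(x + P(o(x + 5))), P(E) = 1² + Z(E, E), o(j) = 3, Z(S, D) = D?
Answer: 3694084/289 ≈ 12782.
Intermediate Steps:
P(E) = 1 + E (P(E) = 1² + E = 1 + E)
u(x) = 1/(4 + x) (u(x) = 1/(x + (1 + 3)) = 1/(x + 4) = 1/(4 + x))
(u(13) + 113)² = (1/(4 + 13) + 113)² = (1/17 + 113)² = (1922/17)² = 3694084/289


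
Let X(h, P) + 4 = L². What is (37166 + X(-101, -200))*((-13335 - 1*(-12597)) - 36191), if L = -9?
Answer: -1375346747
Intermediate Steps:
X(h, P) = 77 (X(h, P) = -4 + (-9)² = -4 + 81 = 77)
(37166 + X(-101, -200))*((-13335 - 1*(-12597)) - 36191) = (37166 + 77)*((-13335 - 1*(-12597)) - 36191) = 37243*((-13335 + 12597) - 36191) = 37243*(-738 - 36191) = 37243*(-36929) = -1375346747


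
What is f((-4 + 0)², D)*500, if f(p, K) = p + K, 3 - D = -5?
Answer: 12000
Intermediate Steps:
D = 8 (D = 3 - 1*(-5) = 3 + 5 = 8)
f(p, K) = K + p
f((-4 + 0)², D)*500 = (8 + (-4 + 0)²)*500 = (8 + (-4)²)*500 = (8 + 16)*500 = 24*500 = 12000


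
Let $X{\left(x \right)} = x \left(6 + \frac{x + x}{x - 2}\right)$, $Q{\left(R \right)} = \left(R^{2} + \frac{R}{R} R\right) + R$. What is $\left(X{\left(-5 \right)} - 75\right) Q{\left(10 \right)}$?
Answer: $- \frac{94200}{7} \approx -13457.0$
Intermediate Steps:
$Q{\left(R \right)} = R^{2} + 2 R$ ($Q{\left(R \right)} = \left(R^{2} + 1 R\right) + R = \left(R^{2} + R\right) + R = \left(R + R^{2}\right) + R = R^{2} + 2 R$)
$X{\left(x \right)} = x \left(6 + \frac{2 x}{-2 + x}\right)$
$\left(X{\left(-5 \right)} - 75\right) Q{\left(10 \right)} = \left(4 \left(-5\right) \frac{1}{-2 - 5} \left(-3 + 2 \left(-5\right)\right) - 75\right) 10 \left(2 + 10\right) = \left(4 \left(-5\right) \frac{1}{-7} \left(-3 - 10\right) - 75\right) 10 \cdot 12 = \left(4 \left(-5\right) \left(- \frac{1}{7}\right) \left(-13\right) - 75\right) 120 = \left(- \frac{260}{7} - 75\right) 120 = \left(- \frac{785}{7}\right) 120 = - \frac{94200}{7}$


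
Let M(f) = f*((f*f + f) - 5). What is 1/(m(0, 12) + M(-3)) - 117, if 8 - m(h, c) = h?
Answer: -584/5 ≈ -116.80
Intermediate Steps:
m(h, c) = 8 - h
M(f) = f*(-5 + f + f²) (M(f) = f*((f² + f) - 5) = f*((f + f²) - 5) = f*(-5 + f + f²))
1/(m(0, 12) + M(-3)) - 117 = 1/((8 - 1*0) - 3*(-5 - 3 + (-3)²)) - 117 = 1/((8 + 0) - 3*(-5 - 3 + 9)) - 117 = 1/(8 - 3*1) - 117 = 1/(8 - 3) - 117 = 1/5 - 117 = ⅕ - 117 = -584/5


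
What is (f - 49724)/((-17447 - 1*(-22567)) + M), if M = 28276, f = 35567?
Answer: -39/92 ≈ -0.42391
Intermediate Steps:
(f - 49724)/((-17447 - 1*(-22567)) + M) = (35567 - 49724)/((-17447 - 1*(-22567)) + 28276) = -14157/((-17447 + 22567) + 28276) = -14157/(5120 + 28276) = -14157/33396 = -14157*1/33396 = -39/92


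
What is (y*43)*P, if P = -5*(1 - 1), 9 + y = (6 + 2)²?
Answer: 0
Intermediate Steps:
y = 55 (y = -9 + (6 + 2)² = -9 + 8² = -9 + 64 = 55)
P = 0 (P = -5*0 = 0)
(y*43)*P = (55*43)*0 = 2365*0 = 0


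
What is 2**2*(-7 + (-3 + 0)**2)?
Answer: 8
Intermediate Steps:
2**2*(-7 + (-3 + 0)**2) = 4*(-7 + (-3)**2) = 4*(-7 + 9) = 4*2 = 8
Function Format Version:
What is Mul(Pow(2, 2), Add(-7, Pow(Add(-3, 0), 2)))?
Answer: 8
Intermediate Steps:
Mul(Pow(2, 2), Add(-7, Pow(Add(-3, 0), 2))) = Mul(4, Add(-7, Pow(-3, 2))) = Mul(4, Add(-7, 9)) = Mul(4, 2) = 8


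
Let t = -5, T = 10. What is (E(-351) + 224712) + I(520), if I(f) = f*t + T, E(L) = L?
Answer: 221771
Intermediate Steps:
I(f) = 10 - 5*f (I(f) = f*(-5) + 10 = -5*f + 10 = 10 - 5*f)
(E(-351) + 224712) + I(520) = (-351 + 224712) + (10 - 5*520) = 224361 + (10 - 2600) = 224361 - 2590 = 221771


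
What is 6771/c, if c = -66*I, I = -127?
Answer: 2257/2794 ≈ 0.80780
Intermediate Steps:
c = 8382 (c = -66*(-127) = 8382)
6771/c = 6771/8382 = 6771*(1/8382) = 2257/2794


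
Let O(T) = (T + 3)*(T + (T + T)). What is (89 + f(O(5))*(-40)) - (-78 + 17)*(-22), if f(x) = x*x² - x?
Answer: -69116453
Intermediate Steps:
O(T) = 3*T*(3 + T) (O(T) = (3 + T)*(T + 2*T) = (3 + T)*(3*T) = 3*T*(3 + T))
f(x) = x³ - x
(89 + f(O(5))*(-40)) - (-78 + 17)*(-22) = (89 + ((3*5*(3 + 5))³ - 3*5*(3 + 5))*(-40)) - (-78 + 17)*(-22) = (89 + ((3*5*8)³ - 3*5*8)*(-40)) - (-61)*(-22) = (89 + (120³ - 1*120)*(-40)) - 1*1342 = (89 + (1728000 - 120)*(-40)) - 1342 = (89 + 1727880*(-40)) - 1342 = (89 - 69115200) - 1342 = -69115111 - 1342 = -69116453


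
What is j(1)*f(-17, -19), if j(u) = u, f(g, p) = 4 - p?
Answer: 23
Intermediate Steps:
j(1)*f(-17, -19) = 1*(4 - 1*(-19)) = 1*(4 + 19) = 1*23 = 23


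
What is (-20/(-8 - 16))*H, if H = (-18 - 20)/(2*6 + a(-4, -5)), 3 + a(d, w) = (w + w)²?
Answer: -95/327 ≈ -0.29052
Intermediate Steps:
a(d, w) = -3 + 4*w² (a(d, w) = -3 + (w + w)² = -3 + (2*w)² = -3 + 4*w²)
H = -38/109 (H = (-18 - 20)/(2*6 + (-3 + 4*(-5)²)) = -38/(12 + (-3 + 4*25)) = -38/(12 + (-3 + 100)) = -38/(12 + 97) = -38/109 ≈ -0.34862)
(-20/(-8 - 16))*H = (-20/(-8 - 16))*(-38/109) = (-20/(-24))*(-38/109) = -1/24*(-20)*(-38/109) = (⅚)*(-38/109) = -95/327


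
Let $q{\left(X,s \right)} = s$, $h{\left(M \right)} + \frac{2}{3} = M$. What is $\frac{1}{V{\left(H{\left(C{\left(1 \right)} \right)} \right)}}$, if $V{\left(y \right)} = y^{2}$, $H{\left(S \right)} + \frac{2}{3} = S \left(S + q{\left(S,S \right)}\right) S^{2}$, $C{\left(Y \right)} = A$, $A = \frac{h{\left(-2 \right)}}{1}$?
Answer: $\frac{6561}{66227044} \approx 9.9068 \cdot 10^{-5}$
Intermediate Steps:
$h{\left(M \right)} = - \frac{2}{3} + M$
$A = - \frac{8}{3}$ ($A = \frac{- \frac{2}{3} - 2}{1} = \left(- \frac{8}{3}\right) 1 = - \frac{8}{3} \approx -2.6667$)
$C{\left(Y \right)} = - \frac{8}{3}$
$H{\left(S \right)} = - \frac{2}{3} + 2 S^{4}$ ($H{\left(S \right)} = - \frac{2}{3} + S \left(S + S\right) S^{2} = - \frac{2}{3} + S 2 S S^{2} = - \frac{2}{3} + 2 S^{2} S^{2} = - \frac{2}{3} + 2 S^{4}$)
$\frac{1}{V{\left(H{\left(C{\left(1 \right)} \right)} \right)}} = \frac{1}{\left(- \frac{2}{3} + 2 \left(- \frac{8}{3}\right)^{4}\right)^{2}} = \frac{1}{\left(- \frac{2}{3} + 2 \cdot \frac{4096}{81}\right)^{2}} = \frac{1}{\left(- \frac{2}{3} + \frac{8192}{81}\right)^{2}} = \frac{1}{\left(\frac{8138}{81}\right)^{2}} = \frac{1}{\frac{66227044}{6561}} = \frac{6561}{66227044}$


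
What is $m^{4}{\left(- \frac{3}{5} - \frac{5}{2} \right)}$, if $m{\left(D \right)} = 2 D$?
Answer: $\frac{923521}{625} \approx 1477.6$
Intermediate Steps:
$m^{4}{\left(- \frac{3}{5} - \frac{5}{2} \right)} = \left(2 \left(- \frac{3}{5} - \frac{5}{2}\right)\right)^{4} = \left(2 \left(- \frac{31}{10}\right)\right)^{4} = \left(- \frac{31}{5}\right)^{4} = \frac{923521}{625}$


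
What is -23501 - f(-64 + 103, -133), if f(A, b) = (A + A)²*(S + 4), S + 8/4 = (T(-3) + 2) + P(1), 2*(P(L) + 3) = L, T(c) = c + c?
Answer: 3877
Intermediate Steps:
T(c) = 2*c
P(L) = -3 + L/2
S = -17/2 (S = -2 + ((2*(-3) + 2) + (-3 + (½)*1)) = -2 + ((-6 + 2) + (-3 + ½)) = -2 + (-4 - 5/2) = -2 - 13/2 = -17/2 ≈ -8.5000)
f(A, b) = -18*A² (f(A, b) = (A + A)²*(-17/2 + 4) = (2*A)²*(-9/2) = (4*A²)*(-9/2) = -18*A²)
-23501 - f(-64 + 103, -133) = -23501 - (-18)*(-64 + 103)² = -23501 - (-18)*39² = -23501 - (-18)*1521 = -23501 - 1*(-27378) = -23501 + 27378 = 3877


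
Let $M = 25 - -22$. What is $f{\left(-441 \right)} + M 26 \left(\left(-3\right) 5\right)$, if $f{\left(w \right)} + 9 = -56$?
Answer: $-18395$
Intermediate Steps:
$f{\left(w \right)} = -65$ ($f{\left(w \right)} = -9 - 56 = -65$)
$M = 47$ ($M = 25 + 22 = 47$)
$f{\left(-441 \right)} + M 26 \left(\left(-3\right) 5\right) = -65 + 47 \cdot 26 \left(\left(-3\right) 5\right) = -65 + 1222 \left(-15\right) = -65 - 18330 = -18395$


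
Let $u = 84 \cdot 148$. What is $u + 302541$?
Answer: $314973$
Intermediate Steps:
$u = 12432$
$u + 302541 = 12432 + 302541 = 314973$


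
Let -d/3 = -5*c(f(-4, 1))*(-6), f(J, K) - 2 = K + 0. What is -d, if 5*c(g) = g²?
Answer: 162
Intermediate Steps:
f(J, K) = 2 + K (f(J, K) = 2 + (K + 0) = 2 + K)
c(g) = g²/5
d = -162 (d = -(-15)*((2 + 1)²/5)*(-6) = -(-15)*((⅕)*3²)*(-6) = -(-15)*((⅕)*9)*(-6) = -(-15)*(9/5)*(-6) = -(-15)*(-54)/5 = -3*54 = -162)
-d = -1*(-162) = 162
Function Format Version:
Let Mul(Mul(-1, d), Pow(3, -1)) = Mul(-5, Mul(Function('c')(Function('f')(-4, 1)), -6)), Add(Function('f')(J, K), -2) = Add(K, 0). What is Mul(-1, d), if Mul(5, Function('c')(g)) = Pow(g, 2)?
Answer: 162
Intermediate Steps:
Function('f')(J, K) = Add(2, K) (Function('f')(J, K) = Add(2, Add(K, 0)) = Add(2, K))
Function('c')(g) = Mul(Rational(1, 5), Pow(g, 2))
d = -162 (d = Mul(-3, Mul(-5, Mul(Mul(Rational(1, 5), Pow(Add(2, 1), 2)), -6))) = Mul(-3, Mul(-5, Mul(Mul(Rational(1, 5), Pow(3, 2)), -6))) = Mul(-3, Mul(-5, Mul(Mul(Rational(1, 5), 9), -6))) = Mul(-3, Mul(-5, Mul(Rational(9, 5), -6))) = Mul(-3, Mul(-5, Rational(-54, 5))) = Mul(-3, 54) = -162)
Mul(-1, d) = Mul(-1, -162) = 162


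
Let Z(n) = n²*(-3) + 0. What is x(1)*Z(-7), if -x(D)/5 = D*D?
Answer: 735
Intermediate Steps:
x(D) = -5*D² (x(D) = -5*D*D = -5*D²)
Z(n) = -3*n² (Z(n) = -3*n² + 0 = -3*n²)
x(1)*Z(-7) = (-5*1²)*(-3*(-7)²) = (-5*1)*(-3*49) = -5*(-147) = 735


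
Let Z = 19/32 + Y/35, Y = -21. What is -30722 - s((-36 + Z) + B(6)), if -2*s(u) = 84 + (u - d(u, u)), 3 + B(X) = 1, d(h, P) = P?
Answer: -30680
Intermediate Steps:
B(X) = -2 (B(X) = -3 + 1 = -2)
Z = -1/160 (Z = 19/32 - 21/35 = 19*(1/32) - 21*1/35 = 19/32 - ⅗ = -1/160 ≈ -0.0062500)
s(u) = -42 (s(u) = -(84 + (u - u))/2 = -(84 + 0)/2 = -½*84 = -42)
-30722 - s((-36 + Z) + B(6)) = -30722 - 1*(-42) = -30722 + 42 = -30680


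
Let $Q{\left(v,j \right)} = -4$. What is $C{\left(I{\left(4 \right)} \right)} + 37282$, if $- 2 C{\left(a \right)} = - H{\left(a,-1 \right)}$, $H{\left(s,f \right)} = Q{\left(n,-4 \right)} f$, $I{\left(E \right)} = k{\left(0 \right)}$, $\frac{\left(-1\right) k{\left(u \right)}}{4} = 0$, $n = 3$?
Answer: $37284$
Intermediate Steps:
$k{\left(u \right)} = 0$ ($k{\left(u \right)} = \left(-4\right) 0 = 0$)
$I{\left(E \right)} = 0$
$H{\left(s,f \right)} = - 4 f$
$C{\left(a \right)} = 2$ ($C{\left(a \right)} = - \frac{\left(-1\right) \left(\left(-4\right) \left(-1\right)\right)}{2} = - \frac{\left(-1\right) 4}{2} = \left(- \frac{1}{2}\right) \left(-4\right) = 2$)
$C{\left(I{\left(4 \right)} \right)} + 37282 = 2 + 37282 = 37284$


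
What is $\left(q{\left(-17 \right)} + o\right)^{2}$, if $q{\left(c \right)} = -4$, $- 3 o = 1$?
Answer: $\frac{169}{9} \approx 18.778$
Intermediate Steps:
$o = - \frac{1}{3}$ ($o = \left(- \frac{1}{3}\right) 1 = - \frac{1}{3} \approx -0.33333$)
$\left(q{\left(-17 \right)} + o\right)^{2} = \left(-4 - \frac{1}{3}\right)^{2} = \left(- \frac{13}{3}\right)^{2} = \frac{169}{9}$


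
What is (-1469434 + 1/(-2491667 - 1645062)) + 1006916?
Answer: -1913311623623/4136729 ≈ -4.6252e+5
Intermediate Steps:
(-1469434 + 1/(-2491667 - 1645062)) + 1006916 = (-1469434 + 1/(-4136729)) + 1006916 = (-1469434 - 1/4136729) + 1006916 = -6078650241387/4136729 + 1006916 = -1913311623623/4136729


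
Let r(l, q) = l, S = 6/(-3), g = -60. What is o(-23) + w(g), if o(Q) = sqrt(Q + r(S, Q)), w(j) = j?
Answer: -60 + 5*I ≈ -60.0 + 5.0*I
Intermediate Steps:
S = -2 (S = 6*(-1/3) = -2)
o(Q) = sqrt(-2 + Q) (o(Q) = sqrt(Q - 2) = sqrt(-2 + Q))
o(-23) + w(g) = sqrt(-2 - 23) - 60 = sqrt(-25) - 60 = 5*I - 60 = -60 + 5*I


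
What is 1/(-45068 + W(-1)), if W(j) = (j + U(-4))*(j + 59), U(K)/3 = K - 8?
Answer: -1/47214 ≈ -2.1180e-5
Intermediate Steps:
U(K) = -24 + 3*K (U(K) = 3*(K - 8) = 3*(-8 + K) = -24 + 3*K)
W(j) = (-36 + j)*(59 + j) (W(j) = (j + (-24 + 3*(-4)))*(j + 59) = (j + (-24 - 12))*(59 + j) = (j - 36)*(59 + j) = (-36 + j)*(59 + j))
1/(-45068 + W(-1)) = 1/(-45068 + (-2124 + (-1)² + 23*(-1))) = 1/(-45068 + (-2124 + 1 - 23)) = 1/(-45068 - 2146) = 1/(-47214) = -1/47214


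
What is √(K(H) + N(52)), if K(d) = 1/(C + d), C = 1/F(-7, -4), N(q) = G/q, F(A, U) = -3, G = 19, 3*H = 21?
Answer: √8710/130 ≈ 0.71790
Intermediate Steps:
H = 7 (H = (⅓)*21 = 7)
N(q) = 19/q
C = -⅓ (C = 1/(-3) = -⅓ ≈ -0.33333)
K(d) = 1/(-⅓ + d)
√(K(H) + N(52)) = √(3/(-1 + 3*7) + 19/52) = √(3/(-1 + 21) + 19*(1/52)) = √(3/20 + 19/52) = √(67/130) = √8710/130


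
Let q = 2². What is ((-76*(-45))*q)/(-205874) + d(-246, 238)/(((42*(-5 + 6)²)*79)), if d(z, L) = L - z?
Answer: 171686/2161677 ≈ 0.079423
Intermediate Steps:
q = 4
((-76*(-45))*q)/(-205874) + d(-246, 238)/(((42*(-5 + 6)²)*79)) = (-76*(-45)*4)/(-205874) + (238 - 1*(-246))/(((42*(-5 + 6)²)*79)) = (3420*4)*(-1/205874) + (238 + 246)/(((42*1²)*79)) = 13680*(-1/205874) + 484/(((42*1)*79)) = -6840/102937 + 484/((42*79)) = -6840/102937 + 484/3318 = -6840/102937 + 484*(1/3318) = -6840/102937 + 242/1659 = 171686/2161677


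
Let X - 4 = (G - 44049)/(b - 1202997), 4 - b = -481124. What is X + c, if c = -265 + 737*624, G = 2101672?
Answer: 331788425240/721869 ≈ 4.5962e+5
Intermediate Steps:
b = 481128 (b = 4 - 1*(-481124) = 4 + 481124 = 481128)
X = 829853/721869 (X = 4 + (2101672 - 44049)/(481128 - 1202997) = 4 + 2057623/(-721869) = 4 + 2057623*(-1/721869) = 4 - 2057623/721869 = 829853/721869 ≈ 1.1496)
c = 459623 (c = -265 + 459888 = 459623)
X + c = 829853/721869 + 459623 = 331788425240/721869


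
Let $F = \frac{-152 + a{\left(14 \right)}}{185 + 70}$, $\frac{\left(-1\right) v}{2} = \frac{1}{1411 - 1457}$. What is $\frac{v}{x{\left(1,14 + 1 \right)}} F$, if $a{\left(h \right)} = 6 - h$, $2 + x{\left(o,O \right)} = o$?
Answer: $\frac{32}{1173} \approx 0.02728$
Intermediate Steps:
$x{\left(o,O \right)} = -2 + o$
$v = \frac{1}{23}$ ($v = - \frac{2}{1411 - 1457} = - \frac{2}{-46} = \left(-2\right) \left(- \frac{1}{46}\right) = \frac{1}{23} \approx 0.043478$)
$F = - \frac{32}{51}$ ($F = \frac{-152 + \left(6 - 14\right)}{185 + 70} = \frac{-152 + \left(6 - 14\right)}{255} = \left(-152 - 8\right) \frac{1}{255} = \left(-160\right) \frac{1}{255} = - \frac{32}{51} \approx -0.62745$)
$\frac{v}{x{\left(1,14 + 1 \right)}} F = \frac{1}{23 \left(-2 + 1\right)} \left(- \frac{32}{51}\right) = \frac{1}{23 \left(-1\right)} \left(- \frac{32}{51}\right) = \frac{1}{23} \left(-1\right) \left(- \frac{32}{51}\right) = \left(- \frac{1}{23}\right) \left(- \frac{32}{51}\right) = \frac{32}{1173}$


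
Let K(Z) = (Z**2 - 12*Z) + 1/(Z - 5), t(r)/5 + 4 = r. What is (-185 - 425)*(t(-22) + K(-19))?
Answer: -3359575/12 ≈ -2.7996e+5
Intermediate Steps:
t(r) = -20 + 5*r
K(Z) = Z**2 + 1/(-5 + Z) - 12*Z (K(Z) = (Z**2 - 12*Z) + 1/(-5 + Z) = Z**2 + 1/(-5 + Z) - 12*Z)
(-185 - 425)*(t(-22) + K(-19)) = (-185 - 425)*((-20 + 5*(-22)) + (1 + (-19)**3 - 17*(-19)**2 + 60*(-19))/(-5 - 19)) = -610*((-20 - 110) + (1 - 6859 - 17*361 - 1140)/(-24)) = -610*(-130 - (1 - 6859 - 6137 - 1140)/24) = -610*(-130 - 1/24*(-14135)) = -610*(-130 + 14135/24) = -610*11015/24 = -3359575/12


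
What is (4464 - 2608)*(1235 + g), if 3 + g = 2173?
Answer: 6319680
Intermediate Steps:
g = 2170 (g = -3 + 2173 = 2170)
(4464 - 2608)*(1235 + g) = (4464 - 2608)*(1235 + 2170) = 1856*3405 = 6319680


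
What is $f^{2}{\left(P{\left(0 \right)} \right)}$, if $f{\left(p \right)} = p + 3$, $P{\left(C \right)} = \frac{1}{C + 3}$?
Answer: $\frac{100}{9} \approx 11.111$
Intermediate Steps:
$P{\left(C \right)} = \frac{1}{3 + C}$
$f{\left(p \right)} = 3 + p$
$f^{2}{\left(P{\left(0 \right)} \right)} = \left(3 + \frac{1}{3 + 0}\right)^{2} = \left(3 + \frac{1}{3}\right)^{2} = \left(\frac{10}{3}\right)^{2} = \frac{100}{9}$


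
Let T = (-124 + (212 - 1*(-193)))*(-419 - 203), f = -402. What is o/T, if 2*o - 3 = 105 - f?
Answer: -255/174782 ≈ -0.0014590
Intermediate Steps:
T = -174782 (T = (-124 + (212 + 193))*(-622) = (-124 + 405)*(-622) = 281*(-622) = -174782)
o = 255 (o = 3/2 + (105 - 1*(-402))/2 = 3/2 + (105 + 402)/2 = 3/2 + (1/2)*507 = 3/2 + 507/2 = 255)
o/T = 255/(-174782) = 255*(-1/174782) = -255/174782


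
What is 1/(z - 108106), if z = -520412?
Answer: -1/628518 ≈ -1.5910e-6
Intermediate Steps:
1/(z - 108106) = 1/(-520412 - 108106) = 1/(-628518) = -1/628518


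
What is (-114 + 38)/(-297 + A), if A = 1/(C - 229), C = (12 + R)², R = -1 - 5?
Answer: 7334/28661 ≈ 0.25589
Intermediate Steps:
R = -6
C = 36 (C = (12 - 6)² = 6² = 36)
A = -1/193 (A = 1/(36 - 229) = 1/(-193) = -1/193 ≈ -0.0051813)
(-114 + 38)/(-297 + A) = (-114 + 38)/(-297 - 1/193) = -76/(-57322/193) = -76*(-193/57322) = 7334/28661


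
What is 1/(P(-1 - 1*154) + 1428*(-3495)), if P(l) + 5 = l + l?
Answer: -1/4991175 ≈ -2.0035e-7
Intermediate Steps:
P(l) = -5 + 2*l (P(l) = -5 + (l + l) = -5 + 2*l)
1/(P(-1 - 1*154) + 1428*(-3495)) = 1/((-5 + 2*(-1 - 1*154)) + 1428*(-3495)) = 1/((-5 + 2*(-1 - 154)) - 4990860) = 1/((-5 + 2*(-155)) - 4990860) = 1/((-5 - 310) - 4990860) = 1/(-315 - 4990860) = 1/(-4991175) = -1/4991175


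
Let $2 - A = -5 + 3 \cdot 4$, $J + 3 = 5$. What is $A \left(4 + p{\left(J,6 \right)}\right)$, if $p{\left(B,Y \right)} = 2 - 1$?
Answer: $-25$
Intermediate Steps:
$J = 2$ ($J = -3 + 5 = 2$)
$A = -5$ ($A = 2 - \left(-5 + 3 \cdot 4\right) = 2 - \left(-5 + 12\right) = 2 - 7 = -5$)
$p{\left(B,Y \right)} = 1$
$A \left(4 + p{\left(J,6 \right)}\right) = - 5 \left(4 + 1\right) = \left(-5\right) 5 = -25$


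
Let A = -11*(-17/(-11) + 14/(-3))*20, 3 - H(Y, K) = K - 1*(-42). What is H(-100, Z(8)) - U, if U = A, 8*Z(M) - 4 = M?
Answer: -4363/6 ≈ -727.17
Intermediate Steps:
Z(M) = ½ + M/8
H(Y, K) = -39 - K (H(Y, K) = 3 - (K - 1*(-42)) = 3 - (K + 42) = 3 - (42 + K) = 3 + (-42 - K) = -39 - K)
A = 2060/3 (A = -11*(-17*(-1/11) + 14*(-⅓))*20 = -11*(17/11 - 14/3)*20 = -11*(-103/33)*20 = (103/3)*20 = 2060/3 ≈ 686.67)
U = 2060/3 ≈ 686.67
H(-100, Z(8)) - U = (-39 - (½ + (⅛)*8)) - 1*2060/3 = (-39 - (½ + 1)) - 2060/3 = (-39 - 1*3/2) - 2060/3 = (-39 - 3/2) - 2060/3 = -81/2 - 2060/3 = -4363/6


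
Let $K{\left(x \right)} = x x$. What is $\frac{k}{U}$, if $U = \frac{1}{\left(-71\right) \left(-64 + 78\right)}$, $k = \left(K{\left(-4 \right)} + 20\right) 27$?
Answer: $-966168$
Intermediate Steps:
$K{\left(x \right)} = x^{2}$
$k = 972$ ($k = \left(\left(-4\right)^{2} + 20\right) 27 = \left(16 + 20\right) 27 = 36 \cdot 27 = 972$)
$U = - \frac{1}{994}$ ($U = \frac{1}{\left(-71\right) 14} = \frac{1}{-994} = - \frac{1}{994} \approx -0.001006$)
$\frac{k}{U} = \frac{972}{- \frac{1}{994}} = 972 \left(-994\right) = -966168$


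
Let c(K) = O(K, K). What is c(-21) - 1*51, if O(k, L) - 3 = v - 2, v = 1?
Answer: -49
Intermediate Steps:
O(k, L) = 2 (O(k, L) = 3 + (1 - 2) = 3 - 1 = 2)
c(K) = 2
c(-21) - 1*51 = 2 - 1*51 = 2 - 51 = -49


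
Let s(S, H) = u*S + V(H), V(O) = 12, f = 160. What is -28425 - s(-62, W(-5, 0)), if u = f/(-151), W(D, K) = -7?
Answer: -4303907/151 ≈ -28503.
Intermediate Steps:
u = -160/151 (u = 160/(-151) = 160*(-1/151) = -160/151 ≈ -1.0596)
s(S, H) = 12 - 160*S/151 (s(S, H) = -160*S/151 + 12 = 12 - 160*S/151)
-28425 - s(-62, W(-5, 0)) = -28425 - (12 - 160/151*(-62)) = -28425 - (12 + 9920/151) = -28425 - 1*11732/151 = -28425 - 11732/151 = -4303907/151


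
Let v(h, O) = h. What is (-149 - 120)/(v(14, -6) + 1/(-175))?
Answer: -47075/2449 ≈ -19.222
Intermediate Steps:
(-149 - 120)/(v(14, -6) + 1/(-175)) = (-149 - 120)/(14 + 1/(-175)) = -269/(14 - 1/175) = -269/2449/175 = -269*175/2449 = -47075/2449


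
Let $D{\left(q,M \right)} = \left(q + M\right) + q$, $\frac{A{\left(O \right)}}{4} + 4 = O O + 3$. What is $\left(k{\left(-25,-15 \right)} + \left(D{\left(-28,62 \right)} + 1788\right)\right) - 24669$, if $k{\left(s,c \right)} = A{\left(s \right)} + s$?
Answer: $-20404$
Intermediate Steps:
$A{\left(O \right)} = -4 + 4 O^{2}$ ($A{\left(O \right)} = -16 + 4 \left(O O + 3\right) = -16 + 4 \left(O^{2} + 3\right) = -16 + 4 \left(3 + O^{2}\right) = -16 + \left(12 + 4 O^{2}\right) = -4 + 4 O^{2}$)
$D{\left(q,M \right)} = M + 2 q$ ($D{\left(q,M \right)} = \left(M + q\right) + q = M + 2 q$)
$k{\left(s,c \right)} = -4 + s + 4 s^{2}$ ($k{\left(s,c \right)} = \left(-4 + 4 s^{2}\right) + s = -4 + s + 4 s^{2}$)
$\left(k{\left(-25,-15 \right)} + \left(D{\left(-28,62 \right)} + 1788\right)\right) - 24669 = \left(\left(-4 - 25 + 4 \left(-25\right)^{2}\right) + \left(\left(62 + 2 \left(-28\right)\right) + 1788\right)\right) - 24669 = \left(\left(-4 - 25 + 4 \cdot 625\right) + \left(\left(62 - 56\right) + 1788\right)\right) - 24669 = \left(\left(-4 - 25 + 2500\right) + \left(6 + 1788\right)\right) - 24669 = \left(2471 + 1794\right) - 24669 = 4265 - 24669 = -20404$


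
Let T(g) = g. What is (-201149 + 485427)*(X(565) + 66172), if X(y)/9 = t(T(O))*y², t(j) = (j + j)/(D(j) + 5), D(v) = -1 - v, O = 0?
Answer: 18811243816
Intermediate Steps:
t(j) = 2*j/(4 - j) (t(j) = (j + j)/((-1 - j) + 5) = (2*j)/(4 - j) = 2*j/(4 - j))
X(y) = 0 (X(y) = 9*((-2*0/(-4 + 0))*y²) = 9*((-2*0/(-4))*y²) = 9*((-2*0*(-¼))*y²) = 9*(0*y²) = 9*0 = 0)
(-201149 + 485427)*(X(565) + 66172) = (-201149 + 485427)*(0 + 66172) = 284278*66172 = 18811243816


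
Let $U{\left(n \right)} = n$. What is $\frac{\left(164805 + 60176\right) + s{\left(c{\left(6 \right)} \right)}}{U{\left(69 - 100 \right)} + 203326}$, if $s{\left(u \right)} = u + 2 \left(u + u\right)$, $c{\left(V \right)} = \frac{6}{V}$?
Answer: $\frac{224986}{203295} \approx 1.1067$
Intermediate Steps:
$s{\left(u \right)} = 5 u$ ($s{\left(u \right)} = u + 2 \cdot 2 u = u + 4 u = 5 u$)
$\frac{\left(164805 + 60176\right) + s{\left(c{\left(6 \right)} \right)}}{U{\left(69 - 100 \right)} + 203326} = \frac{\left(164805 + 60176\right) + 5 \cdot \frac{6}{6}}{\left(69 - 100\right) + 203326} = \frac{224981 + 5 \cdot 6 \cdot \frac{1}{6}}{\left(69 - 100\right) + 203326} = \frac{224981 + 5 \cdot 1}{-31 + 203326} = \frac{224981 + 5}{203295} = 224986 \cdot \frac{1}{203295} = \frac{224986}{203295}$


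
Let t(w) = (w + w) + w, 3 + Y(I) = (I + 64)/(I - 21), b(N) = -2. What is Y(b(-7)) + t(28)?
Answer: 1801/23 ≈ 78.304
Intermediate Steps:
Y(I) = -3 + (64 + I)/(-21 + I) (Y(I) = -3 + (I + 64)/(I - 21) = -3 + (64 + I)/(-21 + I))
t(w) = 3*w (t(w) = 2*w + w = 3*w)
Y(b(-7)) + t(28) = (127 - 2*(-2))/(-21 - 2) + 3*28 = (127 + 4)/(-23) + 84 = -1/23*131 + 84 = -131/23 + 84 = 1801/23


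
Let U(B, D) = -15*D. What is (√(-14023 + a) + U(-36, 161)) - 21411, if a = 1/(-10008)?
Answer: -23826 + I*√39015127430/1668 ≈ -23826.0 + 118.42*I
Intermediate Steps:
a = -1/10008 ≈ -9.9920e-5
(√(-14023 + a) + U(-36, 161)) - 21411 = (√(-14023 - 1/10008) - 15*161) - 21411 = (√(-140342185/10008) - 2415) - 21411 = (I*√39015127430/1668 - 2415) - 21411 = (-2415 + I*√39015127430/1668) - 21411 = -23826 + I*√39015127430/1668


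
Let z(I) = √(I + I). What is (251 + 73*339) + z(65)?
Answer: 24998 + √130 ≈ 25009.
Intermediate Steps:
z(I) = √2*√I (z(I) = √(2*I) = √2*√I)
(251 + 73*339) + z(65) = (251 + 73*339) + √2*√65 = (251 + 24747) + √130 = 24998 + √130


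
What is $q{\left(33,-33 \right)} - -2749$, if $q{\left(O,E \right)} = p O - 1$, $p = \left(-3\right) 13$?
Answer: $1461$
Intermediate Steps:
$p = -39$
$q{\left(O,E \right)} = -1 - 39 O$ ($q{\left(O,E \right)} = - 39 O - 1 = -1 - 39 O$)
$q{\left(33,-33 \right)} - -2749 = \left(-1 - 1287\right) - -2749 = \left(-1 - 1287\right) + 2749 = -1288 + 2749 = 1461$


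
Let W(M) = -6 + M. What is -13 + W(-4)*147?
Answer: -1483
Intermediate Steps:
-13 + W(-4)*147 = -13 + (-6 - 4)*147 = -13 - 10*147 = -13 - 1470 = -1483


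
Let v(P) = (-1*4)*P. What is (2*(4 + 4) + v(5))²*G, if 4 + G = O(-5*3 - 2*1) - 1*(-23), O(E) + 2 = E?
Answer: 0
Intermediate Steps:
v(P) = -4*P
O(E) = -2 + E
G = 0 (G = -4 + ((-2 + (-5*3 - 2*1)) - 1*(-23)) = -4 + ((-2 + (-15 - 2)) + 23) = -4 + ((-2 - 17) + 23) = -4 + (-19 + 23) = -4 + 4 = 0)
(2*(4 + 4) + v(5))²*G = (2*(4 + 4) - 4*5)²*0 = (2*8 - 20)²*0 = (16 - 20)²*0 = (-4)²*0 = 16*0 = 0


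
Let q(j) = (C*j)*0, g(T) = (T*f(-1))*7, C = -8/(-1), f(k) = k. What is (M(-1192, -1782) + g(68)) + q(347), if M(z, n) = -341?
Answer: -817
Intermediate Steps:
C = 8 (C = -8*(-1) = 8)
g(T) = -7*T (g(T) = (T*(-1))*7 = -T*7 = -7*T)
q(j) = 0 (q(j) = (8*j)*0 = 0)
(M(-1192, -1782) + g(68)) + q(347) = (-341 - 7*68) + 0 = (-341 - 476) + 0 = -817 + 0 = -817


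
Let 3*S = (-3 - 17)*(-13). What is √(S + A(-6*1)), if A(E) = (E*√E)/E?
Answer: √(780 + 9*I*√6)/3 ≈ 9.3104 + 0.13155*I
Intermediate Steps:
A(E) = √E (A(E) = E^(3/2)/E = √E)
S = 260/3 (S = ((-3 - 17)*(-13))/3 = (-20*(-13))/3 = (⅓)*260 = 260/3 ≈ 86.667)
√(S + A(-6*1)) = √(260/3 + √(-6*1)) = √(260/3 + √(-6)) = √(260/3 + I*√6)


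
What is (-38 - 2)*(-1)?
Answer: 40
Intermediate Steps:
(-38 - 2)*(-1) = -40*(-1) = 40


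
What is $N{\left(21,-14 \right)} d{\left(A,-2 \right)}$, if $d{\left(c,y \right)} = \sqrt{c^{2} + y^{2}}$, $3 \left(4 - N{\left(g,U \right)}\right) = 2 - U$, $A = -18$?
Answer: $- \frac{8 \sqrt{82}}{3} \approx -24.148$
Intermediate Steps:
$N{\left(g,U \right)} = \frac{10}{3} + \frac{U}{3}$ ($N{\left(g,U \right)} = 4 - \frac{2 - U}{3} = 4 + \left(- \frac{2}{3} + \frac{U}{3}\right) = \frac{10}{3} + \frac{U}{3}$)
$N{\left(21,-14 \right)} d{\left(A,-2 \right)} = \left(\frac{10}{3} + \frac{1}{3} \left(-14\right)\right) \sqrt{\left(-18\right)^{2} + \left(-2\right)^{2}} = \left(\frac{10}{3} - \frac{14}{3}\right) \sqrt{324 + 4} = - \frac{4 \sqrt{328}}{3} = - \frac{4 \cdot 2 \sqrt{82}}{3} = - \frac{8 \sqrt{82}}{3}$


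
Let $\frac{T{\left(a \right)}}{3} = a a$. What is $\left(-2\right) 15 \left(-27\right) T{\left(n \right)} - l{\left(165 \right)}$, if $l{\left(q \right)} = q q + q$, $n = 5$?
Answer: $33360$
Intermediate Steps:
$T{\left(a \right)} = 3 a^{2}$ ($T{\left(a \right)} = 3 a a = 3 a^{2}$)
$l{\left(q \right)} = q + q^{2}$ ($l{\left(q \right)} = q^{2} + q = q + q^{2}$)
$\left(-2\right) 15 \left(-27\right) T{\left(n \right)} - l{\left(165 \right)} = \left(-2\right) 15 \left(-27\right) 3 \cdot 5^{2} - 165 \left(1 + 165\right) = \left(-30\right) \left(-27\right) 3 \cdot 25 - 165 \cdot 166 = 810 \cdot 75 - 27390 = 60750 - 27390 = 33360$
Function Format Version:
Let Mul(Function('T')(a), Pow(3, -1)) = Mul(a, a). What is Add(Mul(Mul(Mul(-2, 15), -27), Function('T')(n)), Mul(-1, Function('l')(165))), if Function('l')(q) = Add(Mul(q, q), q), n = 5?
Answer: 33360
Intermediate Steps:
Function('T')(a) = Mul(3, Pow(a, 2)) (Function('T')(a) = Mul(3, Mul(a, a)) = Mul(3, Pow(a, 2)))
Function('l')(q) = Add(q, Pow(q, 2)) (Function('l')(q) = Add(Pow(q, 2), q) = Add(q, Pow(q, 2)))
Add(Mul(Mul(Mul(-2, 15), -27), Function('T')(n)), Mul(-1, Function('l')(165))) = Add(Mul(Mul(Mul(-2, 15), -27), Mul(3, Pow(5, 2))), Mul(-1, Mul(165, Add(1, 165)))) = Add(Mul(Mul(-30, -27), Mul(3, 25)), Mul(-1, Mul(165, 166))) = Add(Mul(810, 75), Mul(-1, 27390)) = Add(60750, -27390) = 33360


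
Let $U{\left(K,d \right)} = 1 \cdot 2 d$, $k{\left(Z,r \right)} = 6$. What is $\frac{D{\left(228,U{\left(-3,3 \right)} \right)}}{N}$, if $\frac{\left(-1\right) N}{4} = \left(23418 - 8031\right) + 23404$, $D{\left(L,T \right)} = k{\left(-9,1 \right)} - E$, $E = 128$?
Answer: $\frac{61}{77582} \approx 0.00078626$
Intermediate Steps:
$U{\left(K,d \right)} = 2 d$
$D{\left(L,T \right)} = -122$ ($D{\left(L,T \right)} = 6 - 128 = -122$)
$N = -155164$ ($N = - 4 \left(\left(23418 - 8031\right) + 23404\right) = - 4 \left(15387 + 23404\right) = \left(-4\right) 38791 = -155164$)
$\frac{D{\left(228,U{\left(-3,3 \right)} \right)}}{N} = - \frac{122}{-155164} = \left(-122\right) \left(- \frac{1}{155164}\right) = \frac{61}{77582}$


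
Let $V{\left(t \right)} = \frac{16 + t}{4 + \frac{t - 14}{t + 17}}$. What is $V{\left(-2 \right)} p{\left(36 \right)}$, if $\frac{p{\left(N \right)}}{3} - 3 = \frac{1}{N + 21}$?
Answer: $\frac{9030}{209} \approx 43.206$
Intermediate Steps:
$V{\left(t \right)} = \frac{16 + t}{4 + \frac{-14 + t}{17 + t}}$
$p{\left(N \right)} = 9 + \frac{3}{21 + N}$ ($p{\left(N \right)} = 9 + \frac{3}{N + 21} = 9 + \frac{3}{21 + N}$)
$V{\left(-2 \right)} p{\left(36 \right)} = \frac{272 + \left(-2\right)^{2} + 33 \left(-2\right)}{54 + 5 \left(-2\right)} \frac{3 \left(64 + 3 \cdot 36\right)}{21 + 36} = \frac{272 + 4 - 66}{54 - 10} \frac{3 \left(64 + 108\right)}{57} = \frac{1}{44} \cdot 210 \cdot 3 \cdot \frac{1}{57} \cdot 172 = \frac{1}{44} \cdot 210 \cdot \frac{172}{19} = \frac{105}{22} \cdot \frac{172}{19} = \frac{9030}{209}$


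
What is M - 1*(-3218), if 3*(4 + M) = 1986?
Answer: 3876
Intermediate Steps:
M = 658 (M = -4 + (⅓)*1986 = -4 + 662 = 658)
M - 1*(-3218) = 658 - 1*(-3218) = 658 + 3218 = 3876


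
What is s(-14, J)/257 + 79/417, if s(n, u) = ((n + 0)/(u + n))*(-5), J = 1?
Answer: 234749/1393197 ≈ 0.16850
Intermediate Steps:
s(n, u) = -5*n/(n + u) (s(n, u) = (n/(n + u))*(-5) = -5*n/(n + u))
s(-14, J)/257 + 79/417 = -5*(-14)/(-14 + 1)/257 + 79/417 = -5*(-14)/(-13)*(1/257) + 79*(1/417) = -5*(-14)*(-1/13)*(1/257) + 79/417 = -70/13*1/257 + 79/417 = -70/3341 + 79/417 = 234749/1393197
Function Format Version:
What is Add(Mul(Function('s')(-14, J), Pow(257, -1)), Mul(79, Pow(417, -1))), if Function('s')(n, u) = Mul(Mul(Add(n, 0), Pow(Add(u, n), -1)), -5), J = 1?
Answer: Rational(234749, 1393197) ≈ 0.16850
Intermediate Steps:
Function('s')(n, u) = Mul(-5, n, Pow(Add(n, u), -1)) (Function('s')(n, u) = Mul(Mul(n, Pow(Add(n, u), -1)), -5) = Mul(-5, n, Pow(Add(n, u), -1)))
Add(Mul(Function('s')(-14, J), Pow(257, -1)), Mul(79, Pow(417, -1))) = Add(Mul(Mul(-5, -14, Pow(Add(-14, 1), -1)), Pow(257, -1)), Mul(79, Pow(417, -1))) = Add(Mul(Mul(-5, -14, Pow(-13, -1)), Rational(1, 257)), Mul(79, Rational(1, 417))) = Add(Mul(Mul(-5, -14, Rational(-1, 13)), Rational(1, 257)), Rational(79, 417)) = Add(Mul(Rational(-70, 13), Rational(1, 257)), Rational(79, 417)) = Add(Rational(-70, 3341), Rational(79, 417)) = Rational(234749, 1393197)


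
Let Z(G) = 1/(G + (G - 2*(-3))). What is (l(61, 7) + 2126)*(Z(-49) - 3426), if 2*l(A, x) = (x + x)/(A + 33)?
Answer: -62991636243/8648 ≈ -7.2840e+6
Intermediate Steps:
l(A, x) = x/(33 + A) (l(A, x) = ((x + x)/(A + 33))/2 = ((2*x)/(33 + A))/2 = (2*x/(33 + A))/2 = x/(33 + A))
Z(G) = 1/(6 + 2*G) (Z(G) = 1/(G + (G + 6)) = 1/(G + (6 + G)) = 1/(6 + 2*G))
(l(61, 7) + 2126)*(Z(-49) - 3426) = (7/(33 + 61) + 2126)*(1/(2*(3 - 49)) - 3426) = (7/94 + 2126)*((1/2)/(-46) - 3426) = (7*(1/94) + 2126)*((1/2)*(-1/46) - 3426) = (7/94 + 2126)*(-1/92 - 3426) = (199851/94)*(-315193/92) = -62991636243/8648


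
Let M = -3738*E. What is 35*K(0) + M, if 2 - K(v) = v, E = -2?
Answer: 7546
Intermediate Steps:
K(v) = 2 - v
M = 7476 (M = -3738*(-2) = 7476)
35*K(0) + M = 35*(2 - 1*0) + 7476 = 35*(2 + 0) + 7476 = 35*2 + 7476 = 70 + 7476 = 7546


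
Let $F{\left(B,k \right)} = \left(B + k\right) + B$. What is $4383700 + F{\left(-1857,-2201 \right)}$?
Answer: $4377785$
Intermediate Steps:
$F{\left(B,k \right)} = k + 2 B$
$4383700 + F{\left(-1857,-2201 \right)} = 4383700 + \left(-2201 + 2 \left(-1857\right)\right) = 4383700 - 5915 = 4377785$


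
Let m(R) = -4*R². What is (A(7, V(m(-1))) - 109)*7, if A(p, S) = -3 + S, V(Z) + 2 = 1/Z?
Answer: -3199/4 ≈ -799.75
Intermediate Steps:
V(Z) = -2 + 1/Z
(A(7, V(m(-1))) - 109)*7 = ((-3 + (-2 + 1/(-4*(-1)²))) - 109)*7 = ((-3 + (-2 + 1/(-4*1))) - 109)*7 = ((-3 + (-2 + 1/(-4))) - 109)*7 = ((-3 + (-2 - ¼)) - 109)*7 = ((-3 - 9/4) - 109)*7 = (-21/4 - 109)*7 = -457/4*7 = -3199/4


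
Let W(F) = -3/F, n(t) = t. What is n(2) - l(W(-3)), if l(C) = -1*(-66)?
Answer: -64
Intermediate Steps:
l(C) = 66
n(2) - l(W(-3)) = 2 - 1*66 = 2 - 66 = -64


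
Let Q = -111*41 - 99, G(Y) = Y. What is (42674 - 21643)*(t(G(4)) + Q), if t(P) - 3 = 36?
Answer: -96973941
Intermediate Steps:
Q = -4650 (Q = -4551 - 99 = -4650)
t(P) = 39 (t(P) = 3 + 36 = 39)
(42674 - 21643)*(t(G(4)) + Q) = (42674 - 21643)*(39 - 4650) = 21031*(-4611) = -96973941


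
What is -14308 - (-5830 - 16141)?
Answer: 7663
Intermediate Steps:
-14308 - (-5830 - 16141) = -14308 - 1*(-21971) = -14308 + 21971 = 7663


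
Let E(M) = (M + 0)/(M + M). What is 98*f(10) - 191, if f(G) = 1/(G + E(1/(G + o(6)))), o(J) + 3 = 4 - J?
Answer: -545/3 ≈ -181.67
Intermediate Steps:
o(J) = 1 - J (o(J) = -3 + (4 - J) = 1 - J)
E(M) = ½ (E(M) = M/((2*M)) = M*(1/(2*M)) = ½)
f(G) = 1/(½ + G) (f(G) = 1/(G + ½) = 1/(½ + G))
98*f(10) - 191 = 98*(2/(1 + 2*10)) - 191 = 98*(2/(1 + 20)) - 191 = 98*(2/21) - 191 = 28/3 - 191 = -545/3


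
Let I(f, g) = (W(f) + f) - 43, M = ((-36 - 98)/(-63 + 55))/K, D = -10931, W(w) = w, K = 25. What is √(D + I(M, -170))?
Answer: I*√1097266/10 ≈ 104.75*I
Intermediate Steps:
M = 67/100 (M = ((-36 - 98)/(-63 + 55))/25 = -134/(-8)*(1/25) = -134*(-⅛)*(1/25) = (67/4)*(1/25) = 67/100 ≈ 0.67000)
I(f, g) = -43 + 2*f (I(f, g) = (f + f) - 43 = 2*f - 43 = -43 + 2*f)
√(D + I(M, -170)) = √(-10931 + (-43 + 2*(67/100))) = √(-10931 + (-43 + 67/50)) = √(-10931 - 2083/50) = √(-548633/50) = I*√1097266/10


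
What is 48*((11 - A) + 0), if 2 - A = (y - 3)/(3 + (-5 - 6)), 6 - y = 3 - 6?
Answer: 396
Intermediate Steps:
y = 9 (y = 6 - (3 - 6) = 6 - 1*(-3) = 6 + 3 = 9)
A = 11/4 (A = 2 - (9 - 3)/(3 + (-5 - 6)) = 2 - 6/(3 - 11) = 2 - 6/(-8) = 2 - 6*(-1)/8 = 2 - 1*(-¾) = 2 + ¾ = 11/4 ≈ 2.7500)
48*((11 - A) + 0) = 48*((11 - 1*11/4) + 0) = 48*((11 - 11/4) + 0) = 48*(33/4 + 0) = 48*(33/4) = 396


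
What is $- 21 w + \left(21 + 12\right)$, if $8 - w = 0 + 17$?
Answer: $222$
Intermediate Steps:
$w = -9$ ($w = 8 - \left(0 + 17\right) = 8 - 17 = -9$)
$- 21 w + \left(21 + 12\right) = \left(-21\right) \left(-9\right) + \left(21 + 12\right) = 189 + 33 = 222$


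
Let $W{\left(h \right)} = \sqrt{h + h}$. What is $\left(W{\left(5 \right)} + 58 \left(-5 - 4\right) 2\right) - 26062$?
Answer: $-27106 + \sqrt{10} \approx -27103.0$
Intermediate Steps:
$W{\left(h \right)} = \sqrt{2} \sqrt{h}$ ($W{\left(h \right)} = \sqrt{2 h} = \sqrt{2} \sqrt{h}$)
$\left(W{\left(5 \right)} + 58 \left(-5 - 4\right) 2\right) - 26062 = \left(\sqrt{2} \sqrt{5} + 58 \left(-5 - 4\right) 2\right) - 26062 = \left(\sqrt{10} + 58 \left(\left(-9\right) 2\right)\right) - 26062 = \left(\sqrt{10} + 58 \left(-18\right)\right) - 26062 = \left(\sqrt{10} - 1044\right) - 26062 = \left(-1044 + \sqrt{10}\right) - 26062 = -27106 + \sqrt{10}$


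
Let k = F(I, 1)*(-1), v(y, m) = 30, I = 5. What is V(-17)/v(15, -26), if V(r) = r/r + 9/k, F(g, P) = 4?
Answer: -1/24 ≈ -0.041667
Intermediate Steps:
k = -4 (k = 4*(-1) = -4)
V(r) = -5/4 (V(r) = r/r + 9/(-4) = 1 + 9*(-¼) = 1 - 9/4 = -5/4)
V(-17)/v(15, -26) = -5/4/30 = -5/4*1/30 = -1/24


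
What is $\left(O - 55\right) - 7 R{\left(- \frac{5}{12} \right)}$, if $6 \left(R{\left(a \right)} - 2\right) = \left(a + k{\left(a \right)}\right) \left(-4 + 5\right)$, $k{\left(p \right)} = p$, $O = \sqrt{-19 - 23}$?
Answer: $- \frac{2449}{36} + i \sqrt{42} \approx -68.028 + 6.4807 i$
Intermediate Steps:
$O = i \sqrt{42}$ ($O = \sqrt{-42} = i \sqrt{42} \approx 6.4807 i$)
$R{\left(a \right)} = 2 + \frac{a}{3}$ ($R{\left(a \right)} = 2 + \frac{\left(a + a\right) \left(-4 + 5\right)}{6} = 2 + \frac{2 a 1}{6} = 2 + \frac{2 a}{6} = 2 + \frac{a}{3}$)
$\left(O - 55\right) - 7 R{\left(- \frac{5}{12} \right)} = \left(i \sqrt{42} - 55\right) - 7 \left(2 + \frac{\left(-5\right) \frac{1}{12}}{3}\right) = \left(-55 + i \sqrt{42}\right) - 7 \left(2 + \frac{1}{3} \left(- \frac{5}{12}\right)\right) = \left(-55 + i \sqrt{42}\right) - 7 \left(2 - \frac{5}{36}\right) = \left(-55 + i \sqrt{42}\right) - \frac{469}{36} = - \frac{2449}{36} + i \sqrt{42}$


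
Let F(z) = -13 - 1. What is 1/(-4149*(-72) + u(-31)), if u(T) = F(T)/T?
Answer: 31/9260582 ≈ 3.3475e-6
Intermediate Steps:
F(z) = -14
u(T) = -14/T
1/(-4149*(-72) + u(-31)) = 1/(-4149*(-72) - 14/(-31)) = 1/(298728 - 14*(-1/31)) = 1/(298728 + 14/31) = 1/(9260582/31) = 31/9260582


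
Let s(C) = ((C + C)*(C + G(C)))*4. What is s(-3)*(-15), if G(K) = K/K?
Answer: -720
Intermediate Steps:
G(K) = 1
s(C) = 8*C*(1 + C) (s(C) = ((C + C)*(C + 1))*4 = ((2*C)*(1 + C))*4 = (2*C*(1 + C))*4 = 8*C*(1 + C))
s(-3)*(-15) = (8*(-3)*(1 - 3))*(-15) = (8*(-3)*(-2))*(-15) = 48*(-15) = -720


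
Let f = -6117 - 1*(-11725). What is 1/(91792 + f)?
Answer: 1/97400 ≈ 1.0267e-5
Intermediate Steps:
f = 5608 (f = -6117 + 11725 = 5608)
1/(91792 + f) = 1/(91792 + 5608) = 1/97400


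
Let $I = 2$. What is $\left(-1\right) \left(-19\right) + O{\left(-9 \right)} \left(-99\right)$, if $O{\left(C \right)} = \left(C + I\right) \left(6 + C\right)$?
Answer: $-2060$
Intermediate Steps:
$O{\left(C \right)} = \left(2 + C\right) \left(6 + C\right)$ ($O{\left(C \right)} = \left(C + 2\right) \left(6 + C\right) = \left(2 + C\right) \left(6 + C\right)$)
$\left(-1\right) \left(-19\right) + O{\left(-9 \right)} \left(-99\right) = \left(-1\right) \left(-19\right) + \left(12 + \left(-9\right)^{2} + 8 \left(-9\right)\right) \left(-99\right) = 19 + \left(12 + 81 - 72\right) \left(-99\right) = 19 + 21 \left(-99\right) = 19 - 2079 = -2060$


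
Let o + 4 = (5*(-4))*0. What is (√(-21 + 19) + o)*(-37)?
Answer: 148 - 37*I*√2 ≈ 148.0 - 52.326*I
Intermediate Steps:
o = -4 (o = -4 + (5*(-4))*0 = -4 - 20*0 = -4 + 0 = -4)
(√(-21 + 19) + o)*(-37) = (√(-21 + 19) - 4)*(-37) = (√(-2) - 4)*(-37) = (I*√2 - 4)*(-37) = (-4 + I*√2)*(-37) = 148 - 37*I*√2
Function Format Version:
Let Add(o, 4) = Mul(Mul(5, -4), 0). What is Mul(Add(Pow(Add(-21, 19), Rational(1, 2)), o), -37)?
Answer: Add(148, Mul(-37, I, Pow(2, Rational(1, 2)))) ≈ Add(148.00, Mul(-52.326, I))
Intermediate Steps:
o = -4 (o = Add(-4, Mul(Mul(5, -4), 0)) = Add(-4, Mul(-20, 0)) = Add(-4, 0) = -4)
Mul(Add(Pow(Add(-21, 19), Rational(1, 2)), o), -37) = Mul(Add(Pow(Add(-21, 19), Rational(1, 2)), -4), -37) = Mul(Add(Pow(-2, Rational(1, 2)), -4), -37) = Mul(Add(Mul(I, Pow(2, Rational(1, 2))), -4), -37) = Mul(Add(-4, Mul(I, Pow(2, Rational(1, 2)))), -37) = Add(148, Mul(-37, I, Pow(2, Rational(1, 2))))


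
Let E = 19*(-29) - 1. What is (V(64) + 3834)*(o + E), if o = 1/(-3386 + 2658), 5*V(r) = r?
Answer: -3864658769/1820 ≈ -2.1234e+6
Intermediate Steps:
V(r) = r/5
E = -552 (E = -551 - 1 = -552)
o = -1/728 (o = 1/(-728) = -1/728 ≈ -0.0013736)
(V(64) + 3834)*(o + E) = ((⅕)*64 + 3834)*(-1/728 - 552) = (64/5 + 3834)*(-401857/728) = (19234/5)*(-401857/728) = -3864658769/1820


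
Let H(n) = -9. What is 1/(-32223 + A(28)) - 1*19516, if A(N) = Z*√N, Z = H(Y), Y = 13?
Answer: -6754614211033/346106487 + 2*√7/115368829 ≈ -19516.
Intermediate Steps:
Z = -9
A(N) = -9*√N
1/(-32223 + A(28)) - 1*19516 = 1/(-32223 - 18*√7) - 1*19516 = 1/(-32223 - 18*√7) - 19516 = -19516 + 1/(-32223 - 18*√7)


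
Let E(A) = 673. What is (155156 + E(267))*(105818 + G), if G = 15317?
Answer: 18876345915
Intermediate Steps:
(155156 + E(267))*(105818 + G) = (155156 + 673)*(105818 + 15317) = 155829*121135 = 18876345915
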